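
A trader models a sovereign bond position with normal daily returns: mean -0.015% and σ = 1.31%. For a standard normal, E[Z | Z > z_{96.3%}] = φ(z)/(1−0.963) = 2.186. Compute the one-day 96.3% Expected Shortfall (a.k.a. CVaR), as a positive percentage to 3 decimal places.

2.879%

ES = −(-0.015%) + 1.31% × 2.186 = 2.879%.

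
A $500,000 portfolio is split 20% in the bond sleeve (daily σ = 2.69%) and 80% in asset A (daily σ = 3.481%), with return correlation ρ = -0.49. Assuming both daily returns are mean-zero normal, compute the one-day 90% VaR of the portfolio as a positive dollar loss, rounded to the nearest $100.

$16,400

σ_p² = 0.2²·2.69² + 0.8²·3.481² + 2·-0.49·0.2·0.8·2.69·3.481 = 6.5763 (%²).
σ_p = √6.5763 = 2.564%.
At 90%, z = 1.282.
VaR = 1.282 × 2.564% = 3.287%; on $500,000 that is $16,435.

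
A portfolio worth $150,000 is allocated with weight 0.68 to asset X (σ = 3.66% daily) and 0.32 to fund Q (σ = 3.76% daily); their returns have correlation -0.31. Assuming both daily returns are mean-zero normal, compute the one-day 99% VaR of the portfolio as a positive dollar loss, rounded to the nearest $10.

$8,390

σ_p² = 0.68²·3.66² + 0.32²·3.76² + 2·-0.31·0.68·0.32·3.66·3.76 = 5.7852 (%²).
σ_p = √5.7852 = 2.405%.
At 99%, z = 2.326.
VaR = 2.326 × 2.405% = 5.594%; on $150,000 that is $8,391.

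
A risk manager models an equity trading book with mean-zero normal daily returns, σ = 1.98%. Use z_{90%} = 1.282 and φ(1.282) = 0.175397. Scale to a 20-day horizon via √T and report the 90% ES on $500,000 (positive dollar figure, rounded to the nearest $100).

$77,700

σ_{20d} = 1.98% × √20 = 8.855%.
ES multiplier = φ(z)/(1−α) = 0.175397/0.1 = 1.754.
ES = 8.855% × 1.754 = 15.532%; on $500,000: $77,660.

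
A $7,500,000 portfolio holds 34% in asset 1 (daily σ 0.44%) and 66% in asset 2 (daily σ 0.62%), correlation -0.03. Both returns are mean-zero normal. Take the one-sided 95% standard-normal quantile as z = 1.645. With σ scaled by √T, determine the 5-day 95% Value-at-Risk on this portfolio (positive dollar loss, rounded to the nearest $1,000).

σ_p = √(0.34²·0.44² + 0.66²·0.62² + 2·-0.03·0.34·0.66·0.44·0.62) = 0.431%.
σ_{5d} = 0.431% × √5 = 0.964%.
VaR = 1.645 × 0.964% = 1.586%; on $7,500,000 that is $118,950.

$119,000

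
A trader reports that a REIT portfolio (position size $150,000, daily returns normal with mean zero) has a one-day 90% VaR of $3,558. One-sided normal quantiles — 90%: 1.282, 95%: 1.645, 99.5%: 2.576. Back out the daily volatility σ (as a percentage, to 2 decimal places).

1.85%

VaR as a fraction: $3,558 / $150,000 = 2.372%.
σ = VaR / z = 2.372% / 1.282 = 1.850%.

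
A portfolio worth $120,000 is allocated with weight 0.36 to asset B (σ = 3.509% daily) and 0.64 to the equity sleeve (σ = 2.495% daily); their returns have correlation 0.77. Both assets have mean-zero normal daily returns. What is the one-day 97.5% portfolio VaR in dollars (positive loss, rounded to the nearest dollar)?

$6,334

σ_p² = 0.36²·3.509² + 0.64²·2.495² + 2·0.77·0.36·0.64·3.509·2.495 = 7.2519 (%²).
σ_p = √7.2519 = 2.693%.
At 97.5%, z = 1.960.
VaR = 1.960 × 2.693% = 5.278%; on $120,000 that is $6,334.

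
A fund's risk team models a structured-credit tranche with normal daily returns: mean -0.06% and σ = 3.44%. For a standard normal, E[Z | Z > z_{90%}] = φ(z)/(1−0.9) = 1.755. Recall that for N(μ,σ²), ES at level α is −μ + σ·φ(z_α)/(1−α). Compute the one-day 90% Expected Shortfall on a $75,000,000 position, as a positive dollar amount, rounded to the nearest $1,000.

$4,573,000

ES = −(-0.06%) + 3.44% × 1.755 = 6.097%.
On $75,000,000: 0.06097 × $75,000,000 = $4,572,750.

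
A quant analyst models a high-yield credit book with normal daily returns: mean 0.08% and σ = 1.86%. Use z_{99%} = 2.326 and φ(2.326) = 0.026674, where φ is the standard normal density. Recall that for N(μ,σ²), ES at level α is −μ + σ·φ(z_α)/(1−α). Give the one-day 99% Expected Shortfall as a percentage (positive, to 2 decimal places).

4.88%

Tail multiplier: φ(z)/(1−α) = 0.026674 / 0.01 = 2.667.
ES = −(0.08%) + 1.86% × 2.667 = 4.881%.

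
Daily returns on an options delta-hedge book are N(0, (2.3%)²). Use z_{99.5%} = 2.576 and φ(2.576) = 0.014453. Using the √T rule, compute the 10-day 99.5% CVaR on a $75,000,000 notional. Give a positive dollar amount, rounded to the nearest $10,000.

σ_{10d} = 2.3% × √10 = 7.273%.
ES multiplier = φ(z)/(1−α) = 0.014453/0.005 = 2.891.
ES = 7.273% × 2.891 = 21.026%; on $75,000,000: $15,769,500.

$15,770,000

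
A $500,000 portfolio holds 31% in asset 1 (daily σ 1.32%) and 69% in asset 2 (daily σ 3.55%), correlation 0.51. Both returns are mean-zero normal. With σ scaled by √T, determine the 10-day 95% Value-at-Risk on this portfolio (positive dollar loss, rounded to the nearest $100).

$69,700

σ_p = √(0.31²·1.32² + 0.69²·3.55² + 2·0.51·0.31·0.69·1.32·3.55) = 2.681%.
σ_{10d} = 2.681% × √10 = 8.478%.
z(95%) = 1.645.
VaR = 1.645 × 8.478% = 13.946%; on $500,000 that is $69,730.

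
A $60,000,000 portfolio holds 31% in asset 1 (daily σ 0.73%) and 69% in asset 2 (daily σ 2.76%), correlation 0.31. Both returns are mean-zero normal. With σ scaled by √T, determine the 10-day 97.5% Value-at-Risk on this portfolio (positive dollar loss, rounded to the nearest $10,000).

$7,390,000

σ_p = √(0.31²·0.73² + 0.69²·2.76² + 2·0.31·0.31·0.69·0.73·2.76) = 1.986%.
σ_{10d} = 1.986% × √10 = 6.280%.
z(97.5%) = 1.960.
VaR = 1.960 × 6.280% = 12.309%; on $60,000,000 that is $7,385,400.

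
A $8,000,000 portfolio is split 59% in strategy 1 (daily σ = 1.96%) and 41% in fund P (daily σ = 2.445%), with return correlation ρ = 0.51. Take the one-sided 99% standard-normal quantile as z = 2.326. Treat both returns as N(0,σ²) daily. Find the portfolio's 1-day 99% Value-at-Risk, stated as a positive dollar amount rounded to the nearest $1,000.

$349,000

σ_p² = 0.59²·1.96² + 0.41²·2.445² + 2·0.51·0.59·0.41·1.96·2.445 = 3.5246 (%²).
σ_p = √3.5246 = 1.877%.
VaR = 2.326 × 1.877% = 4.366%; on $8,000,000 that is $349,280.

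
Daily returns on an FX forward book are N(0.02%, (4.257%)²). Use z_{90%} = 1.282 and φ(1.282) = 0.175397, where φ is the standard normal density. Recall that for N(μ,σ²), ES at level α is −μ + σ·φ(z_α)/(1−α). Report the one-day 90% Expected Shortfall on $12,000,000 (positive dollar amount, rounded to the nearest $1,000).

Tail multiplier: φ(z)/(1−α) = 0.175397 / 0.1 = 1.754.
ES = −(0.02%) + 4.257% × 1.754 = 7.447%.
On $12,000,000: 0.07447 × $12,000,000 = $893,640.

$894,000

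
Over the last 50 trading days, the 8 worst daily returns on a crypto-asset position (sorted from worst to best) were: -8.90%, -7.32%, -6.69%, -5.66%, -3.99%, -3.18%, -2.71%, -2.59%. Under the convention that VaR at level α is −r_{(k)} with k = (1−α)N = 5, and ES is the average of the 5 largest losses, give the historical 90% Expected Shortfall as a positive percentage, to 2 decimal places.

6.51%

The 5 worst returns sum to -32.56%.
ES = −(-32.56%) / 5 = 6.512% ≈ 6.51%.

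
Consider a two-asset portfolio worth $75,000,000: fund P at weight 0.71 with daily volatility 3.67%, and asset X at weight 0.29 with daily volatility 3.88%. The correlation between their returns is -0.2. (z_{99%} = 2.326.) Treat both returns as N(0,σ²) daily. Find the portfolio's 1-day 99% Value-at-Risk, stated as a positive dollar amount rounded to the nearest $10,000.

σ_p² = 0.71²·3.67² + 0.29²·3.88² + 2·-0.2·0.71·0.29·3.67·3.88 = 6.8830 (%²).
σ_p = √6.8830 = 2.624%.
VaR = 2.326 × 2.624% = 6.103%; on $75,000,000 that is $4,577,250.

$4,580,000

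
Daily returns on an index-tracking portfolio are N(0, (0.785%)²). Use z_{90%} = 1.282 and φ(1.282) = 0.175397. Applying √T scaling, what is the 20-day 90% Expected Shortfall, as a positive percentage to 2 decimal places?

6.16%

σ_{20d} = 0.785% × √20 = 3.511%.
ES multiplier = φ(z)/(1−α) = 0.175397/0.1 = 1.754.
ES = 3.511% × 1.754 = 6.158%.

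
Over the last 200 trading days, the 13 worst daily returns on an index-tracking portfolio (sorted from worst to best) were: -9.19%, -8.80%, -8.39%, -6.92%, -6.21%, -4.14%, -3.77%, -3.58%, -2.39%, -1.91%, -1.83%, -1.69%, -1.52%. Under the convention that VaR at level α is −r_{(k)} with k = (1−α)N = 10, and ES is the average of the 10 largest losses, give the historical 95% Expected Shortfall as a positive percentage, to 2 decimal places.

5.53%

The 10 worst returns sum to -55.30%.
ES = −(-55.30%) / 10 = 5.53%.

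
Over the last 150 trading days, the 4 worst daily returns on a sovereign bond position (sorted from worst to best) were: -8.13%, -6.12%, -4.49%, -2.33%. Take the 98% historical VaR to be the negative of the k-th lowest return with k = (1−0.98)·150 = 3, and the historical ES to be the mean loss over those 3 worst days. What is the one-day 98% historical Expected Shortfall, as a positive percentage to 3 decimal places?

6.247%

The 3 worst returns sum to -18.74%.
ES = −(-18.74%) / 3 = 6.2466…% ≈ 6.247%.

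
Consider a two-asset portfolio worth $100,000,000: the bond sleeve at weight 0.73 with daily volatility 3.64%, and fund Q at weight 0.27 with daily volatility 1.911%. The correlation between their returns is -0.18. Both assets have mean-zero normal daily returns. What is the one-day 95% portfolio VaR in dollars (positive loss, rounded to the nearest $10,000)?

$4,300,000

σ_p² = 0.73²·3.64² + 0.27²·1.911² + 2·-0.18·0.73·0.27·3.64·1.911 = 6.8334 (%²).
σ_p = √6.8334 = 2.614%.
At 95%, z = 1.645.
VaR = 1.645 × 2.614% = 4.300%; on $100,000,000 that is $4,300,000.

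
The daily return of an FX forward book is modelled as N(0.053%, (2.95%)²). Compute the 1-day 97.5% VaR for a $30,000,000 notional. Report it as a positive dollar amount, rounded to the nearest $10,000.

At 97.5% one-sided, z = 1.960.
VaR = −μ + z·σ = −(0.053%) + 1.960 × 2.95% = 5.729%.
On $30,000,000: 0.05729 × $30,000,000 = $1,718,700.

$1,720,000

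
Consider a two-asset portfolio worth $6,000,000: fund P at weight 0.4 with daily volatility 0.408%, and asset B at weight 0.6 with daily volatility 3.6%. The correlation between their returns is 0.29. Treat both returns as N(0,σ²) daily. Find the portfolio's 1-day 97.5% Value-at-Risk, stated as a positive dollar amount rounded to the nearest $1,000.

σ_p² = 0.4²·0.408² + 0.6²·3.6² + 2·0.29·0.4·0.6·0.408·3.6 = 4.8967 (%²).
σ_p = √4.8967 = 2.213%.
At 97.5%, z = 1.960.
VaR = 1.960 × 2.213% = 4.337%; on $6,000,000 that is $260,220.

$260,000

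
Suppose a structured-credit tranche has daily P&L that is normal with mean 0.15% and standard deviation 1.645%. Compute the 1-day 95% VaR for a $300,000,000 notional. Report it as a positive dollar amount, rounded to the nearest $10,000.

At 95% one-sided, z = 1.645.
VaR = −μ + z·σ = −(0.15%) + 1.645 × 1.645% = 2.556%.
On $300,000,000: 0.02556 × $300,000,000 = $7,668,000.

$7,670,000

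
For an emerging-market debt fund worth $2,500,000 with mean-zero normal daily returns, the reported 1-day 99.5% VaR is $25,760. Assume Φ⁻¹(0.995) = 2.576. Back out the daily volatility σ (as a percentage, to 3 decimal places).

VaR as a fraction: $25,760 / $2,500,000 = 1.030%.
σ = VaR / z = 1.030% / 2.576 = 0.400%.

0.400%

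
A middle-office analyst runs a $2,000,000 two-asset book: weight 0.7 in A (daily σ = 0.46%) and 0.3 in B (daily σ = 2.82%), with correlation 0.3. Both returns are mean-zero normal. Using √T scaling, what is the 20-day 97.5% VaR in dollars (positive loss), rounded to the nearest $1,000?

σ_p = √(0.7²·0.46² + 0.3²·2.82² + 2·0.3·0.7·0.3·0.46·2.82) = 0.991%.
σ_{20d} = 0.991% × √20 = 4.432%.
z(97.5%) = 1.960.
VaR = 1.960 × 4.432% = 8.687%; on $2,000,000 that is $173,740.

$174,000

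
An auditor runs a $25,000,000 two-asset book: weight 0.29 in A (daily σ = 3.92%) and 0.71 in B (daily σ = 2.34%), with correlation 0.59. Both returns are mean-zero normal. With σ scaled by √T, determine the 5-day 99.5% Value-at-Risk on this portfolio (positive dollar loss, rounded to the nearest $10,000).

σ_p = √(0.29²·3.92² + 0.71²·2.34² + 2·0.59·0.29·0.71·3.92·2.34) = 2.506%.
σ_{5d} = 2.506% × √5 = 5.604%.
z(99.5%) = 2.576.
VaR = 2.576 × 5.604% = 14.436%; on $25,000,000 that is $3,609,000.

$3,610,000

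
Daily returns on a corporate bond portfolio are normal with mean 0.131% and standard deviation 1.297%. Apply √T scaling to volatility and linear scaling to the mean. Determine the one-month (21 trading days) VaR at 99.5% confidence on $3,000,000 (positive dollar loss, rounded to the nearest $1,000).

$377,000

At 99.5%, z = 2.576.
σ_{21d} = 1.297% × √21 = 5.944%; μ_{21d} = 21 × 0.131% = 2.751%.
VaR = −(2.751%) + 2.576 × 5.944% = 12.561%.
On $3,000,000: 0.12561 × $3,000,000 = $376,830.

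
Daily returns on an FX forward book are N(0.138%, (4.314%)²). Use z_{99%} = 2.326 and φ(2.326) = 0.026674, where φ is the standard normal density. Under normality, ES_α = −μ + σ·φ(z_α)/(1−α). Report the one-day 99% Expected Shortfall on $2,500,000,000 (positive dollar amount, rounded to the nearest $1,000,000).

Tail multiplier: φ(z)/(1−α) = 0.026674 / 0.01 = 2.667.
ES = −(0.138%) + 4.314% × 2.667 = 11.367%.
On $2,500,000,000: 0.11367 × $2,500,000,000 = $284,175,000.

$284,000,000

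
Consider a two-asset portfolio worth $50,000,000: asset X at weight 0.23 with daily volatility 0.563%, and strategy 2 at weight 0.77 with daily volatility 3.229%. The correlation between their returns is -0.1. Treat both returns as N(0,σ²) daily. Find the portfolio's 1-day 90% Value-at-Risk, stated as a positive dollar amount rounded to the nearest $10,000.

$1,590,000

σ_p² = 0.23²·0.563² + 0.77²·3.229² + 2·-0.1·0.23·0.77·0.563·3.229 = 6.1342 (%²).
σ_p = √6.1342 = 2.477%.
At 90%, z = 1.282.
VaR = 1.282 × 2.477% = 3.176%; on $50,000,000 that is $1,588,000.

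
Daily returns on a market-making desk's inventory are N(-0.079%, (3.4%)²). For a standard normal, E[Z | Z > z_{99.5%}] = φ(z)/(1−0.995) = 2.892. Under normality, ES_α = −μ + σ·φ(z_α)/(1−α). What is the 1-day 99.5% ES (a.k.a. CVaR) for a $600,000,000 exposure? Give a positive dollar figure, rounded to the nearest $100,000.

ES = −(-0.079%) + 3.4% × 2.892 = 9.912%.
On $600,000,000: 0.09912 × $600,000,000 = $59,472,000.

$59,500,000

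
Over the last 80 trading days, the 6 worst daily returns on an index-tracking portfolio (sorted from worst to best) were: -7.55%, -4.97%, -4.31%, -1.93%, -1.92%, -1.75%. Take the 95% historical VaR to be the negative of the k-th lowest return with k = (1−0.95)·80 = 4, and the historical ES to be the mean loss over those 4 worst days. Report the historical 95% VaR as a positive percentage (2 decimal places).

k = 4; the 4th lowest return is -1.93%, so VaR = 1.93%.

1.93%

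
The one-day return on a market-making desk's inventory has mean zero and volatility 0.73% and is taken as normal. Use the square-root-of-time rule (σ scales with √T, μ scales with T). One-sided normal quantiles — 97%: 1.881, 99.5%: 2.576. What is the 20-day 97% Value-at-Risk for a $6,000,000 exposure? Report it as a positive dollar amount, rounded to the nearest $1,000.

σ_{20d} = 0.73% × √20 = 3.265%.
VaR = 1.881 × 3.265% = 6.141%.
On $6,000,000: 0.06141 × $6,000,000 = $368,460.

$368,000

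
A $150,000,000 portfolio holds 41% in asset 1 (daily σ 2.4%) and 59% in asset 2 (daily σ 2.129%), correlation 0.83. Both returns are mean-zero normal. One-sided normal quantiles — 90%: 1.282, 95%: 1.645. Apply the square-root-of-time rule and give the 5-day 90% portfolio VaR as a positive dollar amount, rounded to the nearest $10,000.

$9,220,000

σ_p = √(0.41²·2.4² + 0.59²·2.129² + 2·0.83·0.41·0.59·2.4·2.129) = 2.144%.
σ_{5d} = 2.144% × √5 = 4.794%.
VaR = 1.282 × 4.794% = 6.146%; on $150,000,000 that is $9,219,000.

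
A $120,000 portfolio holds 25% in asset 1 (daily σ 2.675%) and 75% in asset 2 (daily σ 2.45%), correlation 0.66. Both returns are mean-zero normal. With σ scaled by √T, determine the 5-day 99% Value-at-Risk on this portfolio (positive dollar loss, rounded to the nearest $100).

$14,600

σ_p = √(0.25²·2.675² + 0.75²·2.45² + 2·0.66·0.25·0.75·2.675·2.45) = 2.334%.
σ_{5d} = 2.334% × √5 = 5.219%.
z(99%) = 2.326.
VaR = 2.326 × 5.219% = 12.139%; on $120,000 that is $14,567.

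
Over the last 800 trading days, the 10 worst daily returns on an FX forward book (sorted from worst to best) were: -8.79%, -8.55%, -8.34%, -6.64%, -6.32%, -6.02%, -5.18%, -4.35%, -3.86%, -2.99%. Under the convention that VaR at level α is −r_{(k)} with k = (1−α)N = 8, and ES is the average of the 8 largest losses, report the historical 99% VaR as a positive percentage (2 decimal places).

k = 8; the 8th lowest return is -4.35%, so VaR = 4.35%.

4.35%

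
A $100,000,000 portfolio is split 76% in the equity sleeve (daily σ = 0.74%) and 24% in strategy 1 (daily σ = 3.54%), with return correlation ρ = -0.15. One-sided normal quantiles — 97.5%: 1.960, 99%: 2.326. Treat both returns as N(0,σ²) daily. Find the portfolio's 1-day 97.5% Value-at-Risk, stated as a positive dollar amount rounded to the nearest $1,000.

$1,854,000

σ_p² = 0.76²·0.74² + 0.24²·3.54² + 2·-0.15·0.76·0.24·0.74·3.54 = 0.8948 (%²).
σ_p = √0.8948 = 0.946%.
VaR = 1.960 × 0.946% = 1.854%; on $100,000,000 that is $1,854,000.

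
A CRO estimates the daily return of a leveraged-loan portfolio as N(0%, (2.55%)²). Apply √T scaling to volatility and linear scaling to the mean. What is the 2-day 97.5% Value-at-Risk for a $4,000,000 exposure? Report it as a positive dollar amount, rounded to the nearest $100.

$282,700

At 97.5%, z = 1.960.
σ_{2d} = 2.55% × √2 = 3.606%.
VaR = 1.960 × 3.606% = 7.068%.
On $4,000,000: 0.07068 × $4,000,000 = $282,720.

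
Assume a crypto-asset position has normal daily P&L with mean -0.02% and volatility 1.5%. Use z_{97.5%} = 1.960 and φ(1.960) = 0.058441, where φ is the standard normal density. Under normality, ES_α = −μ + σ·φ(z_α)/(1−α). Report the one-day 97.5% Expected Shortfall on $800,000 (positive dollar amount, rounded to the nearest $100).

Tail multiplier: φ(z)/(1−α) = 0.058441 / 0.025 = 2.338.
ES = −(-0.02%) + 1.5% × 2.338 = 3.527%.
On $800,000: 0.03527 × $800,000 = $28,216.

$28,200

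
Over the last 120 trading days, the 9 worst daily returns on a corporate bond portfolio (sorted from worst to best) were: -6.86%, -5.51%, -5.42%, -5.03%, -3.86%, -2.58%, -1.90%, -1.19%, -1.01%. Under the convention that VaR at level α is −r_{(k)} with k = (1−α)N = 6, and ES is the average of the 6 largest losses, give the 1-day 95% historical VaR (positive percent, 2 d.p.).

2.58%

k = 6; the 6th lowest return is -2.58%, so VaR = 2.58%.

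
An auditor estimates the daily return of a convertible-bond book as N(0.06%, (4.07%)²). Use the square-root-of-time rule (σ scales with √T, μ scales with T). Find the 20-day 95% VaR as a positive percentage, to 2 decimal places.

At 95%, z = 1.645.
σ_{20d} = 4.07% × √20 = 18.202%; μ_{20d} = 20 × 0.06% = 1.200%.
VaR = −(1.200%) + 1.645 × 18.202% = 28.742%.

28.74%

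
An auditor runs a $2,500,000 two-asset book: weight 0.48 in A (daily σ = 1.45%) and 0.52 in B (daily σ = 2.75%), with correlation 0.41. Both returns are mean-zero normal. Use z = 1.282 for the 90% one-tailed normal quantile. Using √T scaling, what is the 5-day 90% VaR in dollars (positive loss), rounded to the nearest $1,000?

$131,000

σ_p = √(0.48²·1.45² + 0.52²·2.75² + 2·0.41·0.48·0.52·1.45·2.75) = 1.829%.
σ_{5d} = 1.829% × √5 = 4.090%.
VaR = 1.282 × 4.090% = 5.243%; on $2,500,000 that is $131,075.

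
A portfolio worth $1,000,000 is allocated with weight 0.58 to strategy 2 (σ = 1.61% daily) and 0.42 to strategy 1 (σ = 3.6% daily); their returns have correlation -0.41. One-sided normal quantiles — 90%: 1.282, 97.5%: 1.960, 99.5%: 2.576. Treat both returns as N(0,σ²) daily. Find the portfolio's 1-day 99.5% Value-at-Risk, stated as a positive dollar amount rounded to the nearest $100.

σ_p² = 0.58²·1.61² + 0.42²·3.6² + 2·-0.41·0.58·0.42·1.61·3.6 = 2.0004 (%²).
σ_p = √2.0004 = 1.414%.
VaR = 2.576 × 1.414% = 3.642%; on $1,000,000 that is $36,420.

$36,400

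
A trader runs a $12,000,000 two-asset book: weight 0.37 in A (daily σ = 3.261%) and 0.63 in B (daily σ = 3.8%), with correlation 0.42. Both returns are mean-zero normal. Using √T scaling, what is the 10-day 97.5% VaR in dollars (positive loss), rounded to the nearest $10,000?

$2,310,000

σ_p = √(0.37²·3.261² + 0.63²·3.8² + 2·0.42·0.37·0.63·3.261·3.8) = 3.101%.
σ_{10d} = 3.101% × √10 = 9.806%.
z(97.5%) = 1.960.
VaR = 1.960 × 9.806% = 19.220%; on $12,000,000 that is $2,306,400.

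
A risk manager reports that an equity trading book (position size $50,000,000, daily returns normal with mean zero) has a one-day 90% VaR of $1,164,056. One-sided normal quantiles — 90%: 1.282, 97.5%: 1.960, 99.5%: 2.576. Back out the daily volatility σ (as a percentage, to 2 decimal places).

VaR as a fraction: $1,164,056 / $50,000,000 = 2.328%.
σ = VaR / z = 2.328% / 1.282 = 1.816%.

1.82%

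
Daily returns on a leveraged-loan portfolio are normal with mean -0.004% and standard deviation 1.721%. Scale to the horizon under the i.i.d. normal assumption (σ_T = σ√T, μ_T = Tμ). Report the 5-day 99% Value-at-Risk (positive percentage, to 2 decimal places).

8.97%

At 99%, z = 2.326.
σ_{5d} = 1.721% × √5 = 3.848%; μ_{5d} = 5 × -0.004% = -0.020%.
VaR = −(-0.020%) + 2.326 × 3.848% = 8.970%.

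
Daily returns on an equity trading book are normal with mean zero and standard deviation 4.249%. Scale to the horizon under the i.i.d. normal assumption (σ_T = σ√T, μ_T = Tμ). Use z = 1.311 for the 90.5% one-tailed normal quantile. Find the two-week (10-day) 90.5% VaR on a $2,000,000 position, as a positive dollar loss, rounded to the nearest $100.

σ_{10d} = 4.249% × √10 = 13.437%.
VaR = 1.311 × 13.437% = 17.616%.
On $2,000,000: 0.17616 × $2,000,000 = $352,320.

$352,300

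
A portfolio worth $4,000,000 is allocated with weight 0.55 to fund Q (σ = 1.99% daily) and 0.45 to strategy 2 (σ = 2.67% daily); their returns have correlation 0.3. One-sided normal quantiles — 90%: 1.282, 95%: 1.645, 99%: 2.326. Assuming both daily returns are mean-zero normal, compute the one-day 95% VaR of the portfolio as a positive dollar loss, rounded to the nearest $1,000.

σ_p² = 0.55²·1.99² + 0.45²·2.67² + 2·0.3·0.55·0.45·1.99·2.67 = 3.4306 (%²).
σ_p = √3.4306 = 1.852%.
VaR = 1.645 × 1.852% = 3.047%; on $4,000,000 that is $121,880.

$122,000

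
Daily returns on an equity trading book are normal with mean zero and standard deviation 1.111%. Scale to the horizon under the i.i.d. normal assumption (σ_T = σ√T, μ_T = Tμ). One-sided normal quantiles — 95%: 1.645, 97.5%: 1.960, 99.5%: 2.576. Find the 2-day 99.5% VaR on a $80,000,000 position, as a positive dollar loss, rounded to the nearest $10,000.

σ_{2d} = 1.111% × √2 = 1.571%.
VaR = 2.576 × 1.571% = 4.047%.
On $80,000,000: 0.04047 × $80,000,000 = $3,237,600.

$3,240,000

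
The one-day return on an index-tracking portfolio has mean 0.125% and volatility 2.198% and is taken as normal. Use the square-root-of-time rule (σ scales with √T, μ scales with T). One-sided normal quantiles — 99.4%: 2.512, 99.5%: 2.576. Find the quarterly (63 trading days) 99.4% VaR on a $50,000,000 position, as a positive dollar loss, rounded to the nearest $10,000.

$17,970,000

σ_{63d} = 2.198% × √63 = 17.446%; μ_{63d} = 63 × 0.125% = 7.875%.
VaR = −(7.875%) + 2.512 × 17.446% = 35.949%.
On $50,000,000: 0.35949 × $50,000,000 = $17,974,500.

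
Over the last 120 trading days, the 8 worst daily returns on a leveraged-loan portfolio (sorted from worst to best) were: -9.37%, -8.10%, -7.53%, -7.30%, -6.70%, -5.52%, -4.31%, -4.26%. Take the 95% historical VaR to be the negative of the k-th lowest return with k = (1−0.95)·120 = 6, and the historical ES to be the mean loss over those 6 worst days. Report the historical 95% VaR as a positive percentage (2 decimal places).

5.52%

k = 6; the 6th lowest return is -5.52%, so VaR = 5.52%.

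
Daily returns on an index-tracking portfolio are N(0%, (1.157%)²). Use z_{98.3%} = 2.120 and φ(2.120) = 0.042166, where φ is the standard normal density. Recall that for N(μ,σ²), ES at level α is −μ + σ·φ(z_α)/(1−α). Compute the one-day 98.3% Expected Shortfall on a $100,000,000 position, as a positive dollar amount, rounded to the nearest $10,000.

$2,870,000

Tail multiplier: φ(z)/(1−α) = 0.042166 / 0.017 = 2.480.
ES = 1.157% × 2.480 = 2.869%.
On $100,000,000: 0.02869 × $100,000,000 = $2,869,000.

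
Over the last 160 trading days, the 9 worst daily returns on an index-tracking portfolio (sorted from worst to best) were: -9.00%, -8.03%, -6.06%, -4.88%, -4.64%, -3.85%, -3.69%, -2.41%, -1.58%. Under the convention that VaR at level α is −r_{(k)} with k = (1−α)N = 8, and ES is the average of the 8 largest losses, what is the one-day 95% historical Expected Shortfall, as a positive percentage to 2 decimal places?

5.32%

The 8 worst returns sum to -42.56%.
ES = −(-42.56%) / 8 = 5.32%.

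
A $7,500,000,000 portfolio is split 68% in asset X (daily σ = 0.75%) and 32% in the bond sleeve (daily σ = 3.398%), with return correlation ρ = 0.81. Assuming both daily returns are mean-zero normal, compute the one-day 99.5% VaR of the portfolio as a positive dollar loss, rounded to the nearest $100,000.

$295,600,000

σ_p² = 0.68²·0.75² + 0.32²·3.398² + 2·0.81·0.68·0.32·0.75·3.398 = 2.3408 (%²).
σ_p = √2.3408 = 1.530%.
At 99.5%, z = 2.576.
VaR = 2.576 × 1.530% = 3.941%; on $7,500,000,000 that is $295,575,000.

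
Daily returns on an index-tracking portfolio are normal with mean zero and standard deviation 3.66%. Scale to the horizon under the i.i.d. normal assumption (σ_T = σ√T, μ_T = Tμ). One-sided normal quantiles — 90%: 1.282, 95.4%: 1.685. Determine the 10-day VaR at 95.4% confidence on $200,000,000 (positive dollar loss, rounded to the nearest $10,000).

$39,000,000

σ_{10d} = 3.66% × √10 = 11.574%.
VaR = 1.685 × 11.574% = 19.502%.
On $200,000,000: 0.19502 × $200,000,000 = $39,004,000.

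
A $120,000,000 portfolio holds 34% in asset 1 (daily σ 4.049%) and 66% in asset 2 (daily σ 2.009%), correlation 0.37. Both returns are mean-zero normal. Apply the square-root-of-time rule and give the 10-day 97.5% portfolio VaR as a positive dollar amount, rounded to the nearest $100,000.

σ_p = √(0.34²·4.049² + 0.66²·2.009² + 2·0.37·0.34·0.66·4.049·2.009) = 2.237%.
σ_{10d} = 2.237% × √10 = 7.074%.
z(97.5%) = 1.960.
VaR = 1.960 × 7.074% = 13.865%; on $120,000,000 that is $16,638,000.

$16,600,000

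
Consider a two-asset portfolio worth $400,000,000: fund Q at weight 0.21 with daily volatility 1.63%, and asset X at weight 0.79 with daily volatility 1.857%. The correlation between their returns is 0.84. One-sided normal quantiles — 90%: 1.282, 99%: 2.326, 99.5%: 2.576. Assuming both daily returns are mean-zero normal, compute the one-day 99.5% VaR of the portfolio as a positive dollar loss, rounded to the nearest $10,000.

σ_p² = 0.21²·1.63² + 0.79²·1.857² + 2·0.84·0.21·0.79·1.63·1.857 = 3.1130 (%²).
σ_p = √3.1130 = 1.764%.
VaR = 2.576 × 1.764% = 4.544%; on $400,000,000 that is $18,176,000.

$18,180,000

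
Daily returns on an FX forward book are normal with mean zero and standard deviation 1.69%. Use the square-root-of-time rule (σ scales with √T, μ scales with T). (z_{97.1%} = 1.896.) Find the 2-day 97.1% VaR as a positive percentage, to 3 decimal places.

σ_{2d} = 1.69% × √2 = 2.390%.
VaR = 1.896 × 2.390% = 4.531%.

4.531%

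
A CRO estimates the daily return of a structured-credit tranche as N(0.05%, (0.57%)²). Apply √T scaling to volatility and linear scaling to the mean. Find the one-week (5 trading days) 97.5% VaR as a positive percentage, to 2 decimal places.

2.25%

At 97.5%, z = 1.960.
σ_{5d} = 0.57% × √5 = 1.275%; μ_{5d} = 5 × 0.05% = 0.250%.
VaR = −(0.250%) + 1.960 × 1.275% = 2.249%.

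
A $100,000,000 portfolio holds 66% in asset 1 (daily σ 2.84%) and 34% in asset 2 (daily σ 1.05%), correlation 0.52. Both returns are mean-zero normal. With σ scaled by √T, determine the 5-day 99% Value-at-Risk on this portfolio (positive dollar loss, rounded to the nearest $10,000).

$10,830,000

σ_p = √(0.66²·2.84² + 0.34²·1.05² + 2·0.52·0.66·0.34·2.84·1.05) = 2.082%.
σ_{5d} = 2.082% × √5 = 4.655%.
z(99%) = 2.326.
VaR = 2.326 × 4.655% = 10.828%; on $100,000,000 that is $10,828,000.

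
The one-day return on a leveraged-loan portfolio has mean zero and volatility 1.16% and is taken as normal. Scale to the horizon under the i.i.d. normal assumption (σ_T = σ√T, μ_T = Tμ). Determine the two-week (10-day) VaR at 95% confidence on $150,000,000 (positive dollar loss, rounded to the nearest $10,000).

$9,050,000

At 95%, z = 1.645.
σ_{10d} = 1.16% × √10 = 3.668%.
VaR = 1.645 × 3.668% = 6.034%.
On $150,000,000: 0.06034 × $150,000,000 = $9,051,000.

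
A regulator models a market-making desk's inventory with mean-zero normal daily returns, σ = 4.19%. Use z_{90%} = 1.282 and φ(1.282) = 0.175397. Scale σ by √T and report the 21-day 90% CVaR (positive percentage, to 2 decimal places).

σ_{21d} = 4.19% × √21 = 19.201%.
ES multiplier = φ(z)/(1−α) = 0.175397/0.1 = 1.754.
ES = 19.201% × 1.754 = 33.679%.

33.68%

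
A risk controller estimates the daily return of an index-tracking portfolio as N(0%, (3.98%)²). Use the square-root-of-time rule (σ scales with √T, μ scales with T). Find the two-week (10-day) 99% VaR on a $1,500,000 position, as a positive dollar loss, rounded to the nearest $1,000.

At 99%, z = 2.326.
σ_{10d} = 3.98% × √10 = 12.586%.
VaR = 2.326 × 12.586% = 29.275%.
On $1,500,000: 0.29275 × $1,500,000 = $439,125.

$439,000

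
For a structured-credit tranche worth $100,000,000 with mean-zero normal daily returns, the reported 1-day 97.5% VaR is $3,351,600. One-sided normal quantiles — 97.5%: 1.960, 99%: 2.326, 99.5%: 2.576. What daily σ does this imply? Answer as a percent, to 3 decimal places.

VaR as a fraction: $3,351,600 / $100,000,000 = 3.352%.
σ = VaR / z = 3.352% / 1.960 = 1.710%.

1.710%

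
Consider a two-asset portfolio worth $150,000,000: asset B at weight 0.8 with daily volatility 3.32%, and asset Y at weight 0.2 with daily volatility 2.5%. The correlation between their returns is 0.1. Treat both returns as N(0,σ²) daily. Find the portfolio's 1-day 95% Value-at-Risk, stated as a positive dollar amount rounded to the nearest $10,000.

σ_p² = 0.8²·3.32² + 0.2²·2.5² + 2·0.1·0.8·0.2·3.32·2.5 = 7.5699 (%²).
σ_p = √7.5699 = 2.751%.
At 95%, z = 1.645.
VaR = 1.645 × 2.751% = 4.525%; on $150,000,000 that is $6,787,500.

$6,790,000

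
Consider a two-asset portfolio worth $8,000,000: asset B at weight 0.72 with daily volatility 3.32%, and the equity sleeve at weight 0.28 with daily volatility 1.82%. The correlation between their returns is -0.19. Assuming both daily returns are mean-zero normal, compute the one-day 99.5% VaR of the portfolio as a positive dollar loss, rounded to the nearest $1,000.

$484,000

σ_p² = 0.72²·3.32² + 0.28²·1.82² + 2·-0.19·0.72·0.28·3.32·1.82 = 5.5108 (%²).
σ_p = √5.5108 = 2.348%.
At 99.5%, z = 2.576.
VaR = 2.576 × 2.348% = 6.048%; on $8,000,000 that is $483,840.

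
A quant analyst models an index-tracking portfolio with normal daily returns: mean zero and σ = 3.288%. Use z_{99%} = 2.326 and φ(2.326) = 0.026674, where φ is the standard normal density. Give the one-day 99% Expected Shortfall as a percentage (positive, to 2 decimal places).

Tail multiplier: φ(z)/(1−α) = 0.026674 / 0.01 = 2.667.
ES = 3.288% × 2.667 = 8.769%.

8.77%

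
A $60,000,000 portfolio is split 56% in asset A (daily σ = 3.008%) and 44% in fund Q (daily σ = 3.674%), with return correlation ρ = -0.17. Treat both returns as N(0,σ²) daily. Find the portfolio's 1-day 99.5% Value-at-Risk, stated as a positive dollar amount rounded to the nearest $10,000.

σ_p² = 0.56²·3.008² + 0.44²·3.674² + 2·-0.17·0.56·0.44·3.008·3.674 = 4.5249 (%²).
σ_p = √4.5249 = 2.127%.
At 99.5%, z = 2.576.
VaR = 2.576 × 2.127% = 5.479%; on $60,000,000 that is $3,287,400.

$3,290,000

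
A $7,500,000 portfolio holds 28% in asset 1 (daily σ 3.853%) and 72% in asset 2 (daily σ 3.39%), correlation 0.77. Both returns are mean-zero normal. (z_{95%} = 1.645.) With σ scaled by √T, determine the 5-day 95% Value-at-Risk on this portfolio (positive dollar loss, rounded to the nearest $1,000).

$922,000

σ_p = √(0.28²·3.853² + 0.72²·3.39² + 2·0.77·0.28·0.72·3.853·3.39) = 3.343%.
σ_{5d} = 3.343% × √5 = 7.475%.
VaR = 1.645 × 7.475% = 12.296%; on $7,500,000 that is $922,200.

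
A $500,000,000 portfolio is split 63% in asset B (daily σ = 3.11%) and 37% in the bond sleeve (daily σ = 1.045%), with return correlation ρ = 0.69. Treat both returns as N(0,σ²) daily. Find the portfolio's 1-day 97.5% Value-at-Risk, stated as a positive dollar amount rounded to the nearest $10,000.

$21,990,000

σ_p² = 0.63²·3.11² + 0.37²·1.045² + 2·0.69·0.63·0.37·3.11·1.045 = 5.0338 (%²).
σ_p = √5.0338 = 2.244%.
At 97.5%, z = 1.960.
VaR = 1.960 × 2.244% = 4.398%; on $500,000,000 that is $21,990,000.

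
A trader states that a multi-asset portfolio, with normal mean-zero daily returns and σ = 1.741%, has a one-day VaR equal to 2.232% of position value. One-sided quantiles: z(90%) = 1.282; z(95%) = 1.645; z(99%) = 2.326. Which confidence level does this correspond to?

Implied z = VaR/σ = 2.232 / 1.741 = 1.282.
This matches z(90%) = 1.282.

90%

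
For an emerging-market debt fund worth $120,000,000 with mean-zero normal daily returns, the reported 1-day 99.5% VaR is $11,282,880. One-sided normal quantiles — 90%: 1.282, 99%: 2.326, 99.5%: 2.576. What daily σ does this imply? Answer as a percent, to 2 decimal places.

3.65%

VaR as a fraction: $11,282,880 / $120,000,000 = 9.402%.
σ = VaR / z = 9.402% / 2.576 = 3.650%.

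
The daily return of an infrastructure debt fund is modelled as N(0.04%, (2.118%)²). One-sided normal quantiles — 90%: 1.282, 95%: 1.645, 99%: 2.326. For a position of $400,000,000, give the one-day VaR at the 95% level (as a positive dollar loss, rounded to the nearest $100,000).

$13,800,000

VaR = −μ + z·σ = −(0.04%) + 1.645 × 2.118% = 3.444%.
On $400,000,000: 0.03444 × $400,000,000 = $13,776,000.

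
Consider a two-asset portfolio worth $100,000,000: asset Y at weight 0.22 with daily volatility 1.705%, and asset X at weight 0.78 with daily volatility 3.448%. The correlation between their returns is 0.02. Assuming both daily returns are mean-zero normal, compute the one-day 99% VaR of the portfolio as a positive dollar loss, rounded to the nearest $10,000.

$6,330,000

σ_p² = 0.22²·1.705² + 0.78²·3.448² + 2·0.02·0.22·0.78·1.705·3.448 = 7.4141 (%²).
σ_p = √7.4141 = 2.723%.
At 99%, z = 2.326.
VaR = 2.326 × 2.723% = 6.334%; on $100,000,000 that is $6,334,000.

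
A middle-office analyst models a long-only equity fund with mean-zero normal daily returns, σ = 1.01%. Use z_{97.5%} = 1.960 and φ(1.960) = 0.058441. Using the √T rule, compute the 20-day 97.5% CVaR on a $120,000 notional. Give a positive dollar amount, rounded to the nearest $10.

$12,670

σ_{20d} = 1.01% × √20 = 4.517%.
ES multiplier = φ(z)/(1−α) = 0.058441/0.025 = 2.338.
ES = 4.517% × 2.338 = 10.561%; on $120,000: $12,673.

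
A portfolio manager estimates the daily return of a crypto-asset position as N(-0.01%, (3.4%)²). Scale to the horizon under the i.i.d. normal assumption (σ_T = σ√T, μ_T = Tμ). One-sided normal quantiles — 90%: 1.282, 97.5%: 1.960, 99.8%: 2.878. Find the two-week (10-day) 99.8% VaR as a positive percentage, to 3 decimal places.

σ_{10d} = 3.4% × √10 = 10.752%; μ_{10d} = 10 × -0.01% = -0.100%.
VaR = −(-0.100%) + 2.878 × 10.752% = 31.044%.

31.044%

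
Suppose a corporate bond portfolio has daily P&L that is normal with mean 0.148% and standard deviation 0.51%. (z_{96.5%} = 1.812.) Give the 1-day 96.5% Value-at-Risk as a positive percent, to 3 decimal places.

VaR = −μ + z·σ = −(0.148%) + 1.812 × 0.51% = 0.776%.

0.776%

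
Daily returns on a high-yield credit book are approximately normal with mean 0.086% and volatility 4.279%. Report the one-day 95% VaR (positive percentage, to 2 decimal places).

At 95% one-sided, z = 1.645.
VaR = −μ + z·σ = −(0.086%) + 1.645 × 4.279% = 6.953%.

6.95%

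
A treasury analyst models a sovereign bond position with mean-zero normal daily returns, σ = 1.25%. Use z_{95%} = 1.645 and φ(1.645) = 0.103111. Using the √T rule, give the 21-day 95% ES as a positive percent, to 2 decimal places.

σ_{21d} = 1.25% × √21 = 5.728%.
ES multiplier = φ(z)/(1−α) = 0.103111/0.05 = 2.062.
ES = 5.728% × 2.062 = 11.811%.

11.81%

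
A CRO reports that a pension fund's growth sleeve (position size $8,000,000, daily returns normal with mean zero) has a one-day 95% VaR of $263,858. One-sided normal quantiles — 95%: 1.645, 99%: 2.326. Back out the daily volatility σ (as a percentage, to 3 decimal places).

2.005%

VaR as a fraction: $263,858 / $8,000,000 = 3.298%.
σ = VaR / z = 3.298% / 1.645 = 2.005%.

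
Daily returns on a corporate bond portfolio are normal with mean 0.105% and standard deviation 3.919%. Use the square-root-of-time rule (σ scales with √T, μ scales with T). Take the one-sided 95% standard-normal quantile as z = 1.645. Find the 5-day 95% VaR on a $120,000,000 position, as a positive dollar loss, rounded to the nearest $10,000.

σ_{5d} = 3.919% × √5 = 8.763%; μ_{5d} = 5 × 0.105% = 0.525%.
VaR = −(0.525%) + 1.645 × 8.763% = 13.890%.
On $120,000,000: 0.13890 × $120,000,000 = $16,668,000.

$16,670,000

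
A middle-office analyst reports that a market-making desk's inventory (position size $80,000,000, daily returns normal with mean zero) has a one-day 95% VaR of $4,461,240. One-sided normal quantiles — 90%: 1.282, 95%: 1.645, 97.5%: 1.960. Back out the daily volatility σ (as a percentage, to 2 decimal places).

VaR as a fraction: $4,461,240 / $80,000,000 = 5.577%.
σ = VaR / z = 5.577% / 1.645 = 3.390%.

3.39%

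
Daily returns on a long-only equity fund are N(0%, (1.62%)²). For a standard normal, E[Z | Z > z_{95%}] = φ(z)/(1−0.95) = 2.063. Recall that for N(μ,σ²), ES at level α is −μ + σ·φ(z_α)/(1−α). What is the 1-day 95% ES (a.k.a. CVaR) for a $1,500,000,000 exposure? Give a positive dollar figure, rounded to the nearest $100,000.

$50,100,000

ES = 1.62% × 2.063 = 3.342%.
On $1,500,000,000: 0.03342 × $1,500,000,000 = $50,130,000.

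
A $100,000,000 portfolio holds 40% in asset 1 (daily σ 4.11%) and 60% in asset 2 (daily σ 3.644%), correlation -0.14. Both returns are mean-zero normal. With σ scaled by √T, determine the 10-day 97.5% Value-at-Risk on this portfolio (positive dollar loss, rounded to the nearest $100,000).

σ_p = √(0.4²·4.11² + 0.6²·3.644² + 2·-0.14·0.4·0.6·4.11·3.644) = 2.545%.
σ_{10d} = 2.545% × √10 = 8.048%.
z(97.5%) = 1.960.
VaR = 1.960 × 8.048% = 15.774%; on $100,000,000 that is $15,774,000.

$15,800,000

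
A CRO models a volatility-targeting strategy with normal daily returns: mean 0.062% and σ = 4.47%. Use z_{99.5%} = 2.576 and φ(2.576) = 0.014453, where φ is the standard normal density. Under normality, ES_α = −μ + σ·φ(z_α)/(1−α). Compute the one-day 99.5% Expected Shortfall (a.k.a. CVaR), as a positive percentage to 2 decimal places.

Tail multiplier: φ(z)/(1−α) = 0.014453 / 0.005 = 2.891.
ES = −(0.062%) + 4.47% × 2.891 = 12.861%.

12.86%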